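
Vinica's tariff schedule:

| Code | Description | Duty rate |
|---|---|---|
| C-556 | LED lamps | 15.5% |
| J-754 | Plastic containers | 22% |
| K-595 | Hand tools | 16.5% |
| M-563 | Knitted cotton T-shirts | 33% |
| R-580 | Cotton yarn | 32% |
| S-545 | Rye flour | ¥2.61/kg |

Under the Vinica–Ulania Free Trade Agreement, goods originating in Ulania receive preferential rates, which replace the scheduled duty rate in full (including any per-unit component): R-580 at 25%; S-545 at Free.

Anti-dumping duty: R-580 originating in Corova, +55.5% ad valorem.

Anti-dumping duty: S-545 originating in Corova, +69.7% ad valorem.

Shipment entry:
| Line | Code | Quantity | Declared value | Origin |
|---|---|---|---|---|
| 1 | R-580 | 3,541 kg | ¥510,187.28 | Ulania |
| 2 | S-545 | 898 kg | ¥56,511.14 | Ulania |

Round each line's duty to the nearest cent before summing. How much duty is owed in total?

Line 1 (R-580, Ulania, 3,541 kg, ¥510,187.28):
Base rate for R-580 is 32%.
Origin Ulania qualifies under the Vinica–Ulania agreement and R-580 is covered: preferential rate 25% applies instead.
The additional-duty order on R-580 targets Corova, not Ulania; it does not apply.
Duty = ¥510,187.28 × 25% = ¥127,546.82.
Line 2 (S-545, Ulania, 898 kg, ¥56,511.14):
Base rate for S-545 is ¥2.61/kg.
Origin Ulania qualifies under the Vinica–Ulania agreement and S-545 is covered: preferential rate Free applies instead.
The additional-duty order on S-545 targets Corova, not Ulania; it does not apply.
Duty = ¥56,511.14 × 0% = ¥0.00.
Total = ¥127,546.82 + ¥0.00 = ¥127,546.82.

¥127,546.82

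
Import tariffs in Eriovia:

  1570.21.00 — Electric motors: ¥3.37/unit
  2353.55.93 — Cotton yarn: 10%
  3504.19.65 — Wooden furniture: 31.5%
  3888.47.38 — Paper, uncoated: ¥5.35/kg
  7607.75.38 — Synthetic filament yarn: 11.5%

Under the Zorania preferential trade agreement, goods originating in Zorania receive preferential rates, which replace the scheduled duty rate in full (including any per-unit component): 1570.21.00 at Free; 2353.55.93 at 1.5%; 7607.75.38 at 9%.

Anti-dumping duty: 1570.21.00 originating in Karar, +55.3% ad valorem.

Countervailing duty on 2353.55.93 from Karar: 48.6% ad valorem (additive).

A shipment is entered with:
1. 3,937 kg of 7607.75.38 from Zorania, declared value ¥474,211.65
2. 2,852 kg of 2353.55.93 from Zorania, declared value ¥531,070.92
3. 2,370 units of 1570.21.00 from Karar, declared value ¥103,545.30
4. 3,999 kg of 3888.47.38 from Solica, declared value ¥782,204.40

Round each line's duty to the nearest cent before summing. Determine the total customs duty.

Line 1 (7607.75.38, Zorania, 3,937 kg, ¥474,211.65):
Base rate for 7607.75.38 is 11.5%.
Origin Zorania qualifies under the Eriovia–Zorania agreement and 7607.75.38 is covered: preferential rate 9% applies instead.
Duty = ¥474,211.65 × 9% = ¥42,679.05.
Line 2 (2353.55.93, Zorania, 2,852 kg, ¥531,070.92):
Base rate for 2353.55.93 is 10%.
Origin Zorania qualifies under the Eriovia–Zorania agreement and 2353.55.93 is covered: preferential rate 1.5% applies instead.
The additional-duty order on 2353.55.93 targets Karar, not Zorania; it does not apply.
Duty = ¥531,070.92 × 1.5% = ¥7,966.06.
Line 3 (1570.21.00, Karar, 2,370 units, ¥103,545.30):
Base rate for 1570.21.00 is ¥3.37/unit.
1570.21.00 has an FTA preferential rate, but origin Karar is not Zorania; base rate stands.
Additional duty on 1570.21.00 from Karar: +55.3% ad valorem. Applied ad valorem rate = 55.3%.
Duty = ¥103,545.30 × 55.3% + 2,370 × ¥3.37 = ¥65,247.45.
Line 4 (3888.47.38, Solica, 3,999 kg, ¥782,204.40):
Base rate for 3888.47.38 is ¥5.35/kg.
Duty = 3,999 × ¥5.35 = ¥21,394.65.
Total = ¥42,679.05 + ¥7,966.06 + ¥65,247.45 + ¥21,394.65 = ¥137,287.21.

¥137,287.21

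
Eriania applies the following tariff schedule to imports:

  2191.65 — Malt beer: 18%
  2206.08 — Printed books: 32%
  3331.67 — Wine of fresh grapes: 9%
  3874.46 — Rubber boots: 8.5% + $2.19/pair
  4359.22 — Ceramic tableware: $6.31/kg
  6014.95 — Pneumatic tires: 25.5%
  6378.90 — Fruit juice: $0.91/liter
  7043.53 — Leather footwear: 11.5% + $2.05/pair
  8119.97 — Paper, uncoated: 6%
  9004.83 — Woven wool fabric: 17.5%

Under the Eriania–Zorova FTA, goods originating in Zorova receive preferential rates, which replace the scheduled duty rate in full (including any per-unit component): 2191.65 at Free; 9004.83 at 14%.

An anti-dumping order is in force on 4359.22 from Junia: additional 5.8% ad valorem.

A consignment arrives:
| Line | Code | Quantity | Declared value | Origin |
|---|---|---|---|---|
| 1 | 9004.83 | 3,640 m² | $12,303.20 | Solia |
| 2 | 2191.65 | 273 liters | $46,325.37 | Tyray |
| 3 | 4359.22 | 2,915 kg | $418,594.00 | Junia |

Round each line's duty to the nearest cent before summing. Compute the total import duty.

Line 1 (9004.83, Solia, 3,640 m², $12,303.20):
Base rate for 9004.83 is 17.5%.
9004.83 has an FTA preferential rate, but origin Solia is not Zorova; base rate stands.
Duty = $12,303.20 × 17.5% = $2,153.06.
Line 2 (2191.65, Tyray, 273 liters, $46,325.37):
Base rate for 2191.65 is 18%.
2191.65 has an FTA preferential rate, but origin Tyray is not Zorova; base rate stands.
Duty = $46,325.37 × 18% = $8,338.57.
Line 3 (4359.22, Junia, 2,915 kg, $418,594.00):
Base rate for 4359.22 is $6.31/kg.
Additional duty on 4359.22 from Junia: +5.8% ad valorem. Applied ad valorem rate = 5.8%.
Duty = $418,594.00 × 5.8% + 2,915 × $6.31 = $42,672.10.
Total = $2,153.06 + $8,338.57 + $42,672.10 = $53,163.73.

$53,163.73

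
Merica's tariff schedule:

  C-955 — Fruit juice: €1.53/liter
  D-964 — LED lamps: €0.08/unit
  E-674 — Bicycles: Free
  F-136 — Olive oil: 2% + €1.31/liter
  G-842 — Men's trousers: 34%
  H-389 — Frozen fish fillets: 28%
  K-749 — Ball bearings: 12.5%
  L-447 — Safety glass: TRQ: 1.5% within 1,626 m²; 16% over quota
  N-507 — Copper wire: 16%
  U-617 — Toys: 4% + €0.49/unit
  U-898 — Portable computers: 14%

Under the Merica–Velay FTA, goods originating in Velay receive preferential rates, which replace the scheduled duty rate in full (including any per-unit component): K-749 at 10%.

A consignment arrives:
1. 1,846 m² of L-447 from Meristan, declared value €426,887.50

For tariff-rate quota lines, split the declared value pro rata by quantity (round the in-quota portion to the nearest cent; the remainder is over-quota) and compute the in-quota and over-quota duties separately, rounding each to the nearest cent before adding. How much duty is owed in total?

€13,780.19

Line 1 (L-447, Meristan, 1,846 m², €426,887.50):
Code L-447 is under a tariff-rate quota (threshold 1,626 m²). In-quota: 1,626 m² at 1.5%; over-quota: 220 m² at 16%.
Pro-rata value split: in-quota = €426,887.50 × 1,626/1,846 = €376,012.50; over-quota = €426,887.50 − €376,012.50 = €50,875.00.
In-quota duty = €376,012.50 × 1.5% = €5,640.19. Over-quota duty = €50,875.00 × 16% = €8,140.00.
Line duty = €5,640.19 + €8,140.00 = €13,780.19.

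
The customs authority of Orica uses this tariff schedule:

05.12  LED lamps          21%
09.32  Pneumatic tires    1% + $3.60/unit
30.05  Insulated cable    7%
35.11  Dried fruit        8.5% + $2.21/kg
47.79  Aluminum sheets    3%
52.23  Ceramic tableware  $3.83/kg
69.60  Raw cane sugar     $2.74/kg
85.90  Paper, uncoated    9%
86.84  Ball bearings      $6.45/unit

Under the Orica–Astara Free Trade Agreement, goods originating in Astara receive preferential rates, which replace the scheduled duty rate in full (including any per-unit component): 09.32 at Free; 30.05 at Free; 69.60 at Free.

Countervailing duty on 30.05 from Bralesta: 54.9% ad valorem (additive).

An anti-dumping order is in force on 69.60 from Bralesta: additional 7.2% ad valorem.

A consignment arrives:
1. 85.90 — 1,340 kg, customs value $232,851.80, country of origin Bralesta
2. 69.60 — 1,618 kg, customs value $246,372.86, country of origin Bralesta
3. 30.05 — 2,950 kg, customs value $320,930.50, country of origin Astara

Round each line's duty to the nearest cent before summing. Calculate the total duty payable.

Line 1 (85.90, Bralesta, 1,340 kg, $232,851.80):
Base rate for 85.90 is 9%.
Duty = $232,851.80 × 9% = $20,956.66.
Line 2 (69.60, Bralesta, 1,618 kg, $246,372.86):
Base rate for 69.60 is $2.74/kg.
69.60 has an FTA preferential rate, but origin Bralesta is not Astara; base rate stands.
Additional duty on 69.60 from Bralesta: +7.2% ad valorem. Applied ad valorem rate = 7.2%.
Duty = $246,372.86 × 7.2% + 1,618 × $2.74 = $22,172.17.
Line 3 (30.05, Astara, 2,950 kg, $320,930.50):
Base rate for 30.05 is 7%.
Origin Astara qualifies under the Orica–Astara agreement and 30.05 is covered: preferential rate Free applies instead.
The additional-duty order on 30.05 targets Bralesta, not Astara; it does not apply.
Duty = $320,930.50 × 0% = $0.00.
Total = $20,956.66 + $22,172.17 + $0.00 = $43,128.83.

$43,128.83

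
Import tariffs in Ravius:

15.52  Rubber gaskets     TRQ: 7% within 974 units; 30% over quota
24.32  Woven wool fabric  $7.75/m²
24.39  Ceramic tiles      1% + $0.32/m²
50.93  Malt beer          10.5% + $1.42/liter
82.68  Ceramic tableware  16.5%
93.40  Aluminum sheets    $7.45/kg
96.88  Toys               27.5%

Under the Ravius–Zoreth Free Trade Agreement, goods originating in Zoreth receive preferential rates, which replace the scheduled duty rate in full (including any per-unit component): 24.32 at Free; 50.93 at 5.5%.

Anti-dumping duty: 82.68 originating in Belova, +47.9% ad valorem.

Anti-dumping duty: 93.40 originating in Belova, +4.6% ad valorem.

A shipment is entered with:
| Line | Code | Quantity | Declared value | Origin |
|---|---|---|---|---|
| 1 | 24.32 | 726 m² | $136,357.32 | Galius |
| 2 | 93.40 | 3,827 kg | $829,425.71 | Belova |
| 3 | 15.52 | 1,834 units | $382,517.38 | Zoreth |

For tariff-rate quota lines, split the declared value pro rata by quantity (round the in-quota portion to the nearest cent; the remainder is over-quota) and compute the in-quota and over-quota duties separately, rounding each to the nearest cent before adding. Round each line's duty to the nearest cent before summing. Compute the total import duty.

$140,322.59

Line 1 (24.32, Galius, 726 m², $136,357.32):
Base rate for 24.32 is $7.75/m².
24.32 has an FTA preferential rate, but origin Galius is not Zoreth; base rate stands.
Duty = 726 × $7.75 = $5,626.50.
Line 2 (93.40, Belova, 3,827 kg, $829,425.71):
Base rate for 93.40 is $7.45/kg.
Additional duty on 93.40 from Belova: +4.6% ad valorem. Applied ad valorem rate = 4.6%.
Duty = $829,425.71 × 4.6% + 3,827 × $7.45 = $66,664.73.
Line 3 (15.52, Zoreth, 1,834 units, $382,517.38):
Code 15.52 is under a tariff-rate quota (threshold 974 units). In-quota: 974 units at 7%; over-quota: 860 units at 30%.
Pro-rata value split: in-quota = $382,517.38 × 974/1,834 = $203,147.18; over-quota = $382,517.38 − $203,147.18 = $179,370.20.
In-quota duty = $203,147.18 × 7% = $14,220.30. Over-quota duty = $179,370.20 × 30% = $53,811.06.
Line duty = $14,220.30 + $53,811.06 = $68,031.36.
Total = $5,626.50 + $66,664.73 + $68,031.36 = $140,322.59.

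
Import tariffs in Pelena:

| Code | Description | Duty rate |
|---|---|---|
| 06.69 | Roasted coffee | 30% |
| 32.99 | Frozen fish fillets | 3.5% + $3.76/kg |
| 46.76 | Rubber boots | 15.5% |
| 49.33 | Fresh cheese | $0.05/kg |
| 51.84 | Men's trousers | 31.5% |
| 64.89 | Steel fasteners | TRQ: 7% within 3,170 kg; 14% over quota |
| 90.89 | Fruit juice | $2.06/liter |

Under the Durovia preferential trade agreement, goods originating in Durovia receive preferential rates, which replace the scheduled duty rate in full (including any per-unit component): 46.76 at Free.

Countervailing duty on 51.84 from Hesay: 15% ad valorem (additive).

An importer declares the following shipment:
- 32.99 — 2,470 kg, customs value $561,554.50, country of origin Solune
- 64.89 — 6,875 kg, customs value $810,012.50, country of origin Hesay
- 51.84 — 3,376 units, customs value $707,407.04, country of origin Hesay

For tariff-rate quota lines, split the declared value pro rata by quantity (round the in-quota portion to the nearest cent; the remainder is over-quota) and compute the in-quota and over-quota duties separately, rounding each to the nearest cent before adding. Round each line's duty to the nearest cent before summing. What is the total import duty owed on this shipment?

$445,143.37

Line 1 (32.99, Solune, 2,470 kg, $561,554.50):
Base rate for 32.99 is 3.5% + $3.76/kg.
Duty = $561,554.50 × 3.5% + 2,470 × $3.76 = $28,941.61.
Line 2 (64.89, Hesay, 6,875 kg, $810,012.50):
Code 64.89 is under a tariff-rate quota (threshold 3,170 kg). In-quota: 3,170 kg at 7%; over-quota: 3,705 kg at 14%.
Pro-rata value split: in-quota = $810,012.50 × 3,170/6,875 = $373,489.40; over-quota = $810,012.50 − $373,489.40 = $436,523.10.
In-quota duty = $373,489.40 × 7% = $26,144.26. Over-quota duty = $436,523.10 × 14% = $61,113.23.
Line duty = $26,144.26 + $61,113.23 = $87,257.49.
Line 3 (51.84, Hesay, 3,376 units, $707,407.04):
Base rate for 51.84 is 31.5%.
Additional duty on 51.84 from Hesay: +15%. Applied ad valorem rate: 31.5% + 15% = 46.5%.
Duty = $707,407.04 × 46.5% = $328,944.27.
Total = $28,941.61 + $87,257.49 + $328,944.27 = $445,143.37.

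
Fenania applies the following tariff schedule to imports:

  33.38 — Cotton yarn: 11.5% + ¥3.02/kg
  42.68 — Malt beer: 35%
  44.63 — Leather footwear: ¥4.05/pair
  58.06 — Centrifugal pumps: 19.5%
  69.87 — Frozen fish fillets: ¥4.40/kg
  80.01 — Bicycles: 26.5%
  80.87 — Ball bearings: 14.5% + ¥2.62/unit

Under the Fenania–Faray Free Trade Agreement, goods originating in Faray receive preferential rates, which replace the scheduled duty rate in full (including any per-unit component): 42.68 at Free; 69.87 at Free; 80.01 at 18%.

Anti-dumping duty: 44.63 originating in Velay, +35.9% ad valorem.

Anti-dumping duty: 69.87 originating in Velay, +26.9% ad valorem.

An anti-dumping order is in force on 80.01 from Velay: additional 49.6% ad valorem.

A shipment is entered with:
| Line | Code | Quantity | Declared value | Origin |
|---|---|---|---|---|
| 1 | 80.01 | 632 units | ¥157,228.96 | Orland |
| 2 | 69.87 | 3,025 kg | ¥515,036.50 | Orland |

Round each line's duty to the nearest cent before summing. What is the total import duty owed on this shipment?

¥54,975.67

Line 1 (80.01, Orland, 632 units, ¥157,228.96):
Base rate for 80.01 is 26.5%.
80.01 has an FTA preferential rate, but origin Orland is not Faray; base rate stands.
The additional-duty order on 80.01 targets Velay, not Orland; it does not apply.
Duty = ¥157,228.96 × 26.5% = ¥41,665.67.
Line 2 (69.87, Orland, 3,025 kg, ¥515,036.50):
Base rate for 69.87 is ¥4.40/kg.
69.87 has an FTA preferential rate, but origin Orland is not Faray; base rate stands.
The additional-duty order on 69.87 targets Velay, not Orland; it does not apply.
Duty = 3,025 × ¥4.40 = ¥13,310.00.
Total = ¥41,665.67 + ¥13,310.00 = ¥54,975.67.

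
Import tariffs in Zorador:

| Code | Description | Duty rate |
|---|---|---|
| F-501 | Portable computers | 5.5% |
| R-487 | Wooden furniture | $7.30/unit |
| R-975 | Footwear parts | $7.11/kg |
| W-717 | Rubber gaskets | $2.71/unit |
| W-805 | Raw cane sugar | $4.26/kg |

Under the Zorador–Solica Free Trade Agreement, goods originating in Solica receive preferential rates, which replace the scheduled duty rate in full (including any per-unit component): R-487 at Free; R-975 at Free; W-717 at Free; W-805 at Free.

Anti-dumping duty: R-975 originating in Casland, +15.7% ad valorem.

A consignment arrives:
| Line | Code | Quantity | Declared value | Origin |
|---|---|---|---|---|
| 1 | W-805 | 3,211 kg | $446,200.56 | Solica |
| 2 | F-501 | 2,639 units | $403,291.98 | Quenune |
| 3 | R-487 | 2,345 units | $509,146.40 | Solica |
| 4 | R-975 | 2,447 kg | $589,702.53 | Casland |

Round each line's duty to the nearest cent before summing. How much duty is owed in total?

$132,162.53

Line 1 (W-805, Solica, 3,211 kg, $446,200.56):
Base rate for W-805 is $4.26/kg.
Origin Solica qualifies under the Zorador–Solica agreement and W-805 is covered: preferential rate Free applies instead.
Duty = $446,200.56 × 0% = $0.00.
Line 2 (F-501, Quenune, 2,639 units, $403,291.98):
Base rate for F-501 is 5.5%.
Duty = $403,291.98 × 5.5% = $22,181.06.
Line 3 (R-487, Solica, 2,345 units, $509,146.40):
Base rate for R-487 is $7.30/unit.
Origin Solica qualifies under the Zorador–Solica agreement and R-487 is covered: preferential rate Free applies instead.
Duty = $509,146.40 × 0% = $0.00.
Line 4 (R-975, Casland, 2,447 kg, $589,702.53):
Base rate for R-975 is $7.11/kg.
R-975 has an FTA preferential rate, but origin Casland is not Solica; base rate stands.
Additional duty on R-975 from Casland: +15.7% ad valorem. Applied ad valorem rate = 15.7%.
Duty = $589,702.53 × 15.7% + 2,447 × $7.11 = $109,981.47.
Total = $0.00 + $22,181.06 + $0.00 + $109,981.47 = $132,162.53.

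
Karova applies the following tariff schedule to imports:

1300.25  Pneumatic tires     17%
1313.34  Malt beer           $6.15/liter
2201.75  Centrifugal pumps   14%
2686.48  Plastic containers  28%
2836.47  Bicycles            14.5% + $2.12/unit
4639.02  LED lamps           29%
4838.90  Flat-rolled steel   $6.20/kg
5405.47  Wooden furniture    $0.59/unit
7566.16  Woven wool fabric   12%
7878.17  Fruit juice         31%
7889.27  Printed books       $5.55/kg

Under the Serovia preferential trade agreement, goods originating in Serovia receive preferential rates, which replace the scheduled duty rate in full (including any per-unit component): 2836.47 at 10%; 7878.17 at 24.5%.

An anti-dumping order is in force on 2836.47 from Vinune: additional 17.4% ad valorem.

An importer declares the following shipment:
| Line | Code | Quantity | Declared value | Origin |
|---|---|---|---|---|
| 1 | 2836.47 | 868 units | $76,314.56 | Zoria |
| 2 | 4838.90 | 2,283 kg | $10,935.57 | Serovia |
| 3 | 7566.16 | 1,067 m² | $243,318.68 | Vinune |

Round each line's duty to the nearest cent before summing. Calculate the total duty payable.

Line 1 (2836.47, Zoria, 868 units, $76,314.56):
Base rate for 2836.47 is 14.5% + $2.12/unit.
2836.47 has an FTA preferential rate, but origin Zoria is not Serovia; base rate stands.
The additional-duty order on 2836.47 targets Vinune, not Zoria; it does not apply.
Duty = $76,314.56 × 14.5% + 868 × $2.12 = $12,905.77.
Line 2 (4838.90, Serovia, 2,283 kg, $10,935.57):
Base rate for 4838.90 is $6.20/kg.
Origin Serovia is the FTA partner but 4838.90 is not on the preference list; base rate stands.
Duty = 2,283 × $6.20 = $14,154.60.
Line 3 (7566.16, Vinune, 1,067 m², $243,318.68):
Base rate for 7566.16 is 12%.
Duty = $243,318.68 × 12% = $29,198.24.
Total = $12,905.77 + $14,154.60 + $29,198.24 = $56,258.61.

$56,258.61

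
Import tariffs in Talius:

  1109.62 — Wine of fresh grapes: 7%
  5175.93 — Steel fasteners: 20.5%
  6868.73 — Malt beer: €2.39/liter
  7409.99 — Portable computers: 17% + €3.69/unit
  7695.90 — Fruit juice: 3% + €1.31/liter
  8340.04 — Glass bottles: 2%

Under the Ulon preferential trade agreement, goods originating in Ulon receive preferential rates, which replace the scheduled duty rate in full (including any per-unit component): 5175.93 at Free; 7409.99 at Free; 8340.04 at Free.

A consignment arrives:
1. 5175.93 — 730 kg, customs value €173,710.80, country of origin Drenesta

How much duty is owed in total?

Line 1 (5175.93, Drenesta, 730 kg, €173,710.80):
Base rate for 5175.93 is 20.5%.
5175.93 has an FTA preferential rate, but origin Drenesta is not Ulon; base rate stands.
Duty = €173,710.80 × 20.5% = €35,610.71.

€35,610.71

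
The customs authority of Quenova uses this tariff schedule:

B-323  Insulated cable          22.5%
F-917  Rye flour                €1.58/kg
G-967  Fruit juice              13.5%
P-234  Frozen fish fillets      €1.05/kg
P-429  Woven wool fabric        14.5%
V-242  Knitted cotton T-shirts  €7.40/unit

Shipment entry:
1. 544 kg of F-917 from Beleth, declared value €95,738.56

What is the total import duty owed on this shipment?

€859.52

Line 1 (F-917, Beleth, 544 kg, €95,738.56):
Base rate for F-917 is €1.58/kg.
Duty = 544 × €1.58 = €859.52.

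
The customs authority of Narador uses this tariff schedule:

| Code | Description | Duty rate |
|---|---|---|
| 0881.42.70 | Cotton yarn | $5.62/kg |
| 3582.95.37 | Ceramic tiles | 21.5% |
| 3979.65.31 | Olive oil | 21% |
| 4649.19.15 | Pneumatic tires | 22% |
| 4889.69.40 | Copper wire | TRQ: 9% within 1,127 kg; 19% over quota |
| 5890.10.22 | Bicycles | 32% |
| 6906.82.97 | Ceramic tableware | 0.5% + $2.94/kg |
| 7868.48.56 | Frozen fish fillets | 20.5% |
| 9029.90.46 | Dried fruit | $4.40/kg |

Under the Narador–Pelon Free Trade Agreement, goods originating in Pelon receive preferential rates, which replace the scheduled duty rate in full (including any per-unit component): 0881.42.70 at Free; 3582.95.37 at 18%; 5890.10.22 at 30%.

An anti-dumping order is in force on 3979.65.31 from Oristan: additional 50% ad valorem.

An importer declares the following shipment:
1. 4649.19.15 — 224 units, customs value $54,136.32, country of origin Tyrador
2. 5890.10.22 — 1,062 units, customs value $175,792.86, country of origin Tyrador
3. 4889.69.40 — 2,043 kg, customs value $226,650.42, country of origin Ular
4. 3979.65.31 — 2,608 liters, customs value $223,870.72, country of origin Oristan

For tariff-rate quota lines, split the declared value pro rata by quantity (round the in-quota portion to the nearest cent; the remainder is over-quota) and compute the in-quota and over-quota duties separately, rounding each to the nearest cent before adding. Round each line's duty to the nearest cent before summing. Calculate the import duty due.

Line 1 (4649.19.15, Tyrador, 224 units, $54,136.32):
Base rate for 4649.19.15 is 22%.
Duty = $54,136.32 × 22% = $11,909.99.
Line 2 (5890.10.22, Tyrador, 1,062 units, $175,792.86):
Base rate for 5890.10.22 is 32%.
5890.10.22 has an FTA preferential rate, but origin Tyrador is not Pelon; base rate stands.
Duty = $175,792.86 × 32% = $56,253.72.
Line 3 (4889.69.40, Ular, 2,043 kg, $226,650.42):
Code 4889.69.40 is under a tariff-rate quota (threshold 1,127 kg). In-quota: 1,127 kg at 9%; over-quota: 916 kg at 19%.
Pro-rata value split: in-quota = $226,650.42 × 1,127/2,043 = $125,029.38; over-quota = $226,650.42 − $125,029.38 = $101,621.04.
In-quota duty = $125,029.38 × 9% = $11,252.64. Over-quota duty = $101,621.04 × 19% = $19,308.00.
Line duty = $11,252.64 + $19,308.00 = $30,560.64.
Line 4 (3979.65.31, Oristan, 2,608 liters, $223,870.72):
Base rate for 3979.65.31 is 21%.
Additional duty on 3979.65.31 from Oristan: +50%. Applied ad valorem rate: 21% + 50% = 71%.
Duty = $223,870.72 × 71% = $158,948.21.
Total = $11,909.99 + $56,253.72 + $30,560.64 + $158,948.21 = $257,672.56.

$257,672.56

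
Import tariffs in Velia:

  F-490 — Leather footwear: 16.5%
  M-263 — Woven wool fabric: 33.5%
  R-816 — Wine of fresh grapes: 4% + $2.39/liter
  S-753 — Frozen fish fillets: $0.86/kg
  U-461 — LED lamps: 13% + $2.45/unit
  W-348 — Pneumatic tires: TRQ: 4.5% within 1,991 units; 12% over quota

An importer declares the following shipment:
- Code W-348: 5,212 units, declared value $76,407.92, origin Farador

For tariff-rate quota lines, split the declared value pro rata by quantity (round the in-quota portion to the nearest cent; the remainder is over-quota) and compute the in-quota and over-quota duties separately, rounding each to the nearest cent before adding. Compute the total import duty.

Line 1 (W-348, Farador, 5,212 units, $76,407.92):
Code W-348 is under a tariff-rate quota (threshold 1,991 units). In-quota: 1,991 units at 4.5%; over-quota: 3,221 units at 12%.
Pro-rata value split: in-quota = $76,407.92 × 1,991/5,212 = $29,188.06; over-quota = $76,407.92 − $29,188.06 = $47,219.86.
In-quota duty = $29,188.06 × 4.5% = $1,313.46. Over-quota duty = $47,219.86 × 12% = $5,666.38.
Line duty = $1,313.46 + $5,666.38 = $6,979.84.

$6,979.84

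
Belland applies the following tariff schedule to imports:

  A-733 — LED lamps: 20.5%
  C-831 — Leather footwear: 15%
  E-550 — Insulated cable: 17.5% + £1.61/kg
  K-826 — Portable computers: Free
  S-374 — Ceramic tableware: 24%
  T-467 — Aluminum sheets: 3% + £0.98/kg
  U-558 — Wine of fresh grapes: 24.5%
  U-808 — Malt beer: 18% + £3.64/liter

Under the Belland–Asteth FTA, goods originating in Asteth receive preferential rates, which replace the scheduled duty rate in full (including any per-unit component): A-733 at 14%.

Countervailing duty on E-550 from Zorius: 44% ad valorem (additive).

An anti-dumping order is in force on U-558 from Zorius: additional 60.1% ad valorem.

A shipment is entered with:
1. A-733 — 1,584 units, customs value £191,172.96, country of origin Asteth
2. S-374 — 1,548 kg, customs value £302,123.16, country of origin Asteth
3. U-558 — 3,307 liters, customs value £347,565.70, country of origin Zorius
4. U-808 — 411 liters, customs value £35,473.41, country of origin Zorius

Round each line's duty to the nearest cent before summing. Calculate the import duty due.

Line 1 (A-733, Asteth, 1,584 units, £191,172.96):
Base rate for A-733 is 20.5%.
Origin Asteth qualifies under the Belland–Asteth agreement and A-733 is covered: preferential rate 14% applies instead.
Duty = £191,172.96 × 14% = £26,764.21.
Line 2 (S-374, Asteth, 1,548 kg, £302,123.16):
Base rate for S-374 is 24%.
Origin Asteth is the FTA partner but S-374 is not on the preference list; base rate stands.
Duty = £302,123.16 × 24% = £72,509.56.
Line 3 (U-558, Zorius, 3,307 liters, £347,565.70):
Base rate for U-558 is 24.5%.
Additional duty on U-558 from Zorius: +60.1%. Applied ad valorem rate: 24.5% + 60.1% = 84.6%.
Duty = £347,565.70 × 84.6% = £294,040.58.
Line 4 (U-808, Zorius, 411 liters, £35,473.41):
Base rate for U-808 is 18% + £3.64/liter.
Duty = £35,473.41 × 18% + 411 × £3.64 = £7,881.25.
Total = £26,764.21 + £72,509.56 + £294,040.58 + £7,881.25 = £401,195.60.

£401,195.60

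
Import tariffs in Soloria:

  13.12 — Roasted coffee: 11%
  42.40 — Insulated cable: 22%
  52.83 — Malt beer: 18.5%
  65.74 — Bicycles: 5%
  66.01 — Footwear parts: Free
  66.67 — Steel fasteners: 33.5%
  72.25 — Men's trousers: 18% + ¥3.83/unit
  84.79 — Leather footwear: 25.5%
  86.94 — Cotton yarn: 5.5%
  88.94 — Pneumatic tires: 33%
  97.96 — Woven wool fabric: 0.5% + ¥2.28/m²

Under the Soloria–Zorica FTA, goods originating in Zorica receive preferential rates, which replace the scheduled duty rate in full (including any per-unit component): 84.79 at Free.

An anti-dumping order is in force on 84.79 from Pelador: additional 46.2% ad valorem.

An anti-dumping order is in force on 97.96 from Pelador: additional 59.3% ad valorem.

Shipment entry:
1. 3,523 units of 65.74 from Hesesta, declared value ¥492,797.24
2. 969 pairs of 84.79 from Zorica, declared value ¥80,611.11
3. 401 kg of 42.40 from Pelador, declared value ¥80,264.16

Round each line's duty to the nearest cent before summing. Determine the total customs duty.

Line 1 (65.74, Hesesta, 3,523 units, ¥492,797.24):
Base rate for 65.74 is 5%.
Duty = ¥492,797.24 × 5% = ¥24,639.86.
Line 2 (84.79, Zorica, 969 pairs, ¥80,611.11):
Base rate for 84.79 is 25.5%.
Origin Zorica qualifies under the Soloria–Zorica agreement and 84.79 is covered: preferential rate Free applies instead.
The additional-duty order on 84.79 targets Pelador, not Zorica; it does not apply.
Duty = ¥80,611.11 × 0% = ¥0.00.
Line 3 (42.40, Pelador, 401 kg, ¥80,264.16):
Base rate for 42.40 is 22%.
Duty = ¥80,264.16 × 22% = ¥17,658.12.
Total = ¥24,639.86 + ¥0.00 + ¥17,658.12 = ¥42,297.98.

¥42,297.98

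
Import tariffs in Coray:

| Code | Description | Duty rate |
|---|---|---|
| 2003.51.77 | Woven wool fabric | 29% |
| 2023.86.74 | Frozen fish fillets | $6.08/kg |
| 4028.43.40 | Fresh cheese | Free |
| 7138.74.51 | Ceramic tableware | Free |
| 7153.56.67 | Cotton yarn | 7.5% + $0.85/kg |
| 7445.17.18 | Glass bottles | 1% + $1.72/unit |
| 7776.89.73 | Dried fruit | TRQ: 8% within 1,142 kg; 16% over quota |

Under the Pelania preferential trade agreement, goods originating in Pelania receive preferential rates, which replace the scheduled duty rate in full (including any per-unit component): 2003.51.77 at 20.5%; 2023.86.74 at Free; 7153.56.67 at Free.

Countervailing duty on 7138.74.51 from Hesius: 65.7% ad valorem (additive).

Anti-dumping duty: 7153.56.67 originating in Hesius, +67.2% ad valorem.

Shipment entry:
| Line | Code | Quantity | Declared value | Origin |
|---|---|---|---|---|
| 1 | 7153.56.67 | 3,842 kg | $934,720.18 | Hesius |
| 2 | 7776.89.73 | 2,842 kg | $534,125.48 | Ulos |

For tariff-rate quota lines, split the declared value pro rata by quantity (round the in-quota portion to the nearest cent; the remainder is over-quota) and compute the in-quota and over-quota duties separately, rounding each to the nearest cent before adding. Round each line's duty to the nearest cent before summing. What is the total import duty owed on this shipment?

Line 1 (7153.56.67, Hesius, 3,842 kg, $934,720.18):
Base rate for 7153.56.67 is 7.5% + $0.85/kg.
7153.56.67 has an FTA preferential rate, but origin Hesius is not Pelania; base rate stands.
Additional duty on 7153.56.67 from Hesius: +67.2%. Applied ad valorem rate: 7.5% + 67.2% = 74.7%.
Duty = $934,720.18 × 74.7% + 3,842 × $0.85 = $701,501.67.
Line 2 (7776.89.73, Ulos, 2,842 kg, $534,125.48):
Code 7776.89.73 is under a tariff-rate quota (threshold 1,142 kg). In-quota: 1,142 kg at 8%; over-quota: 1,700 kg at 16%.
Pro-rata value split: in-quota = $534,125.48 × 1,142/2,842 = $214,627.48; over-quota = $534,125.48 − $214,627.48 = $319,498.00.
In-quota duty = $214,627.48 × 8% = $17,170.20. Over-quota duty = $319,498.00 × 16% = $51,119.68.
Line duty = $17,170.20 + $51,119.68 = $68,289.88.
Total = $701,501.67 + $68,289.88 = $769,791.55.

$769,791.55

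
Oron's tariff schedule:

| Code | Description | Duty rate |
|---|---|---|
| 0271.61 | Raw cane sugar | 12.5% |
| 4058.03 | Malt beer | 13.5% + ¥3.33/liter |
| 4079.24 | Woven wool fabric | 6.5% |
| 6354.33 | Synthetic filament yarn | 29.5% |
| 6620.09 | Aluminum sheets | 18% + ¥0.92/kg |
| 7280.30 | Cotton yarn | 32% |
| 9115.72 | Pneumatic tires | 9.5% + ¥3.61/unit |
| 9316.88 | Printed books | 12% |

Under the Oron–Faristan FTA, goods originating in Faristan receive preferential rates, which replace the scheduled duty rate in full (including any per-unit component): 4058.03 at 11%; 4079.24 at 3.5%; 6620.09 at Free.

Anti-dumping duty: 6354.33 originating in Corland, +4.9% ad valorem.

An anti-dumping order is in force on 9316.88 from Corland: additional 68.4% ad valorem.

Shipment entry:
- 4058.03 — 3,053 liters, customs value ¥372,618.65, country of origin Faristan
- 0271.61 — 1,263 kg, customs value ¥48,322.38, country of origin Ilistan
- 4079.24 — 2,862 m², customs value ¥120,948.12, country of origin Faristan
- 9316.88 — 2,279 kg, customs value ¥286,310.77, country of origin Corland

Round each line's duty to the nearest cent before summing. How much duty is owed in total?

¥281,455.39

Line 1 (4058.03, Faristan, 3,053 liters, ¥372,618.65):
Base rate for 4058.03 is 13.5% + ¥3.33/liter.
Origin Faristan qualifies under the Oron–Faristan agreement and 4058.03 is covered: preferential rate 11% applies instead.
Duty = ¥372,618.65 × 11% = ¥40,988.05.
Line 2 (0271.61, Ilistan, 1,263 kg, ¥48,322.38):
Base rate for 0271.61 is 12.5%.
Duty = ¥48,322.38 × 12.5% = ¥6,040.30.
Line 3 (4079.24, Faristan, 2,862 m², ¥120,948.12):
Base rate for 4079.24 is 6.5%.
Origin Faristan qualifies under the Oron–Faristan agreement and 4079.24 is covered: preferential rate 3.5% applies instead.
Duty = ¥120,948.12 × 3.5% = ¥4,233.18.
Line 4 (9316.88, Corland, 2,279 kg, ¥286,310.77):
Base rate for 9316.88 is 12%.
Additional duty on 9316.88 from Corland: +68.4%. Applied ad valorem rate: 12% + 68.4% = 80.4%.
Duty = ¥286,310.77 × 80.4% = ¥230,193.86.
Total = ¥40,988.05 + ¥6,040.30 + ¥4,233.18 + ¥230,193.86 = ¥281,455.39.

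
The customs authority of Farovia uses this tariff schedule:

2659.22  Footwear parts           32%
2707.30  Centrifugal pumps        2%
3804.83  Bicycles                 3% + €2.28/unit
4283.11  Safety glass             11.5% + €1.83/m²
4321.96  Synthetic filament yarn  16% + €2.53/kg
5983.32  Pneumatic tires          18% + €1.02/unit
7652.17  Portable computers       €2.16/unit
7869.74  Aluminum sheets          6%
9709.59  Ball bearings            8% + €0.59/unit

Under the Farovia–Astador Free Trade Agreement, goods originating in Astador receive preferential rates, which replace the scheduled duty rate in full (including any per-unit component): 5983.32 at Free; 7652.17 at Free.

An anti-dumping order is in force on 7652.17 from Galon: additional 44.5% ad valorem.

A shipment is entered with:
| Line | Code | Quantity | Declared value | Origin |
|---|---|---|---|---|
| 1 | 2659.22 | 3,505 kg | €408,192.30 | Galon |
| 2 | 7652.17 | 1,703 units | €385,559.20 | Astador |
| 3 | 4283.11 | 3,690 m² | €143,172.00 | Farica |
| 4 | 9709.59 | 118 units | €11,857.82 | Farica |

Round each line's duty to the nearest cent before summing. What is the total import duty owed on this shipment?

€154,857.27

Line 1 (2659.22, Galon, 3,505 kg, €408,192.30):
Base rate for 2659.22 is 32%.
Duty = €408,192.30 × 32% = €130,621.54.
Line 2 (7652.17, Astador, 1,703 units, €385,559.20):
Base rate for 7652.17 is €2.16/unit.
Origin Astador qualifies under the Farovia–Astador agreement and 7652.17 is covered: preferential rate Free applies instead.
The additional-duty order on 7652.17 targets Galon, not Astador; it does not apply.
Duty = €385,559.20 × 0% = €0.00.
Line 3 (4283.11, Farica, 3,690 m², €143,172.00):
Base rate for 4283.11 is 11.5% + €1.83/m².
Duty = €143,172.00 × 11.5% + 3,690 × €1.83 = €23,217.48.
Line 4 (9709.59, Farica, 118 units, €11,857.82):
Base rate for 9709.59 is 8% + €0.59/unit.
Duty = €11,857.82 × 8% + 118 × €0.59 = €1,018.25.
Total = €130,621.54 + €0.00 + €23,217.48 + €1,018.25 = €154,857.27.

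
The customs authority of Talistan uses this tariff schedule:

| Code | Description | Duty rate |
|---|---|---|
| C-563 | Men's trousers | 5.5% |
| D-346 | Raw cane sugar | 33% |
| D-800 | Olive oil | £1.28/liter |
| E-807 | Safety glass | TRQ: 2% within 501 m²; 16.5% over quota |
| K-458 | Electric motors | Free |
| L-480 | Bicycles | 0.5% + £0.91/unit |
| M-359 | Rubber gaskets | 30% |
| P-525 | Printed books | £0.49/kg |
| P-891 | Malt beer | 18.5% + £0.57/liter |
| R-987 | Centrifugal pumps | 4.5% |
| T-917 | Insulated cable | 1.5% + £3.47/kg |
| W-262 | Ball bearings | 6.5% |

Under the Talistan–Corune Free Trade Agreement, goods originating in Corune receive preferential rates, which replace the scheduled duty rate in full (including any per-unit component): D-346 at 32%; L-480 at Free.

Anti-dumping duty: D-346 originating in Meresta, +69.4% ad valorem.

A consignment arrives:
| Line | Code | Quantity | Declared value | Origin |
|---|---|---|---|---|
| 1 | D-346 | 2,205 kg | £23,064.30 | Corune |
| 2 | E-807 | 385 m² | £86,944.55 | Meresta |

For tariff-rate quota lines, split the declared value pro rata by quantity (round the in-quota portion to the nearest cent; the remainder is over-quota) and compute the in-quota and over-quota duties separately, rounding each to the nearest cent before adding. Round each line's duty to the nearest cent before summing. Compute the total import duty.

Line 1 (D-346, Corune, 2,205 kg, £23,064.30):
Base rate for D-346 is 33%.
Origin Corune qualifies under the Talistan–Corune agreement and D-346 is covered: preferential rate 32% applies instead.
The additional-duty order on D-346 targets Meresta, not Corune; it does not apply.
Duty = £23,064.30 × 32% = £7,380.58.
Line 2 (E-807, Meresta, 385 m², £86,944.55):
Code E-807 is under a tariff-rate quota (threshold 501 m²). Quantity 385 m² is within the quota, so the in-quota rate 2% applies to the full value.
Duty = £86,944.55 × 2% = £1,738.89.
Total = £7,380.58 + £1,738.89 = £9,119.47.

£9,119.47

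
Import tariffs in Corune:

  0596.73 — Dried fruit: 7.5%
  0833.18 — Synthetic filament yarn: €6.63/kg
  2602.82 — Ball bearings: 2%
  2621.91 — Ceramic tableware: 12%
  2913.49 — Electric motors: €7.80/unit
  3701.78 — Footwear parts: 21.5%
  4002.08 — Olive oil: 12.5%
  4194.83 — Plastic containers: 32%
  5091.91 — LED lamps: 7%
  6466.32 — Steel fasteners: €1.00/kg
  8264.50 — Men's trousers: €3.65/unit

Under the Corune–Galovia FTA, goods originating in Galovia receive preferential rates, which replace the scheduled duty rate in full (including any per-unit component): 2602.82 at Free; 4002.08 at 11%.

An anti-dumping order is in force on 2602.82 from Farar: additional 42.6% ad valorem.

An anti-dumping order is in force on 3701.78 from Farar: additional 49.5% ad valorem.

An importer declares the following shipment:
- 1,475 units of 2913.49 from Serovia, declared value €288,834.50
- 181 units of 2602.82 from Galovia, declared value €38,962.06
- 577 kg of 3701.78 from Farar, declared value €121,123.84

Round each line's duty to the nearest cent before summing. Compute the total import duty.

€97,502.93

Line 1 (2913.49, Serovia, 1,475 units, €288,834.50):
Base rate for 2913.49 is €7.80/unit.
Duty = 1,475 × €7.80 = €11,505.00.
Line 2 (2602.82, Galovia, 181 units, €38,962.06):
Base rate for 2602.82 is 2%.
Origin Galovia qualifies under the Corune–Galovia agreement and 2602.82 is covered: preferential rate Free applies instead.
The additional-duty order on 2602.82 targets Farar, not Galovia; it does not apply.
Duty = €38,962.06 × 0% = €0.00.
Line 3 (3701.78, Farar, 577 kg, €121,123.84):
Base rate for 3701.78 is 21.5%.
Additional duty on 3701.78 from Farar: +49.5%. Applied ad valorem rate: 21.5% + 49.5% = 71%.
Duty = €121,123.84 × 71% = €85,997.93.
Total = €11,505.00 + €0.00 + €85,997.93 = €97,502.93.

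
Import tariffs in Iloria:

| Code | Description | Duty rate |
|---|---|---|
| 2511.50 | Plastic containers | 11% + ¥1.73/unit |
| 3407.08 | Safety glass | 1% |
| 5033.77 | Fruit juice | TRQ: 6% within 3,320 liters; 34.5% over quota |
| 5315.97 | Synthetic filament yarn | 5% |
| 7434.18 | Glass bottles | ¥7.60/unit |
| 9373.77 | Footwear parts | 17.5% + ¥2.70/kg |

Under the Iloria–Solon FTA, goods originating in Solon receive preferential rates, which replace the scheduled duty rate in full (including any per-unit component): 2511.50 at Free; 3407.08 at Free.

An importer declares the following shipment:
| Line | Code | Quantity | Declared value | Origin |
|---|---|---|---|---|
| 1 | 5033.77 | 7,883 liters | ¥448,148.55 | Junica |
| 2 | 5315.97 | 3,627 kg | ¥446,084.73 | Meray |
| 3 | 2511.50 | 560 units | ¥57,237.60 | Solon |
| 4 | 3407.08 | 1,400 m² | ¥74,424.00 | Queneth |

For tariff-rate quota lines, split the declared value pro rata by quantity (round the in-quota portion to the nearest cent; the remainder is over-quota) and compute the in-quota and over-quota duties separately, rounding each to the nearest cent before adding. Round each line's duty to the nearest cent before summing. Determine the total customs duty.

Line 1 (5033.77, Junica, 7,883 liters, ¥448,148.55):
Code 5033.77 is under a tariff-rate quota (threshold 3,320 liters). In-quota: 3,320 liters at 6%; over-quota: 4,563 liters at 34.5%.
Pro-rata value split: in-quota = ¥448,148.55 × 3,320/7,883 = ¥188,742.00; over-quota = ¥448,148.55 − ¥188,742.00 = ¥259,406.55.
In-quota duty = ¥188,742.00 × 6% = ¥11,324.52. Over-quota duty = ¥259,406.55 × 34.5% = ¥89,495.26.
Line duty = ¥11,324.52 + ¥89,495.26 = ¥100,819.78.
Line 2 (5315.97, Meray, 3,627 kg, ¥446,084.73):
Base rate for 5315.97 is 5%.
Duty = ¥446,084.73 × 5% = ¥22,304.24.
Line 3 (2511.50, Solon, 560 units, ¥57,237.60):
Base rate for 2511.50 is 11% + ¥1.73/unit.
Origin Solon qualifies under the Iloria–Solon agreement and 2511.50 is covered: preferential rate Free applies instead.
Duty = ¥57,237.60 × 0% = ¥0.00.
Line 4 (3407.08, Queneth, 1,400 m², ¥74,424.00):
Base rate for 3407.08 is 1%.
3407.08 has an FTA preferential rate, but origin Queneth is not Solon; base rate stands.
Duty = ¥74,424.00 × 1% = ¥744.24.
Total = ¥100,819.78 + ¥22,304.24 + ¥0.00 + ¥744.24 = ¥123,868.26.

¥123,868.26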